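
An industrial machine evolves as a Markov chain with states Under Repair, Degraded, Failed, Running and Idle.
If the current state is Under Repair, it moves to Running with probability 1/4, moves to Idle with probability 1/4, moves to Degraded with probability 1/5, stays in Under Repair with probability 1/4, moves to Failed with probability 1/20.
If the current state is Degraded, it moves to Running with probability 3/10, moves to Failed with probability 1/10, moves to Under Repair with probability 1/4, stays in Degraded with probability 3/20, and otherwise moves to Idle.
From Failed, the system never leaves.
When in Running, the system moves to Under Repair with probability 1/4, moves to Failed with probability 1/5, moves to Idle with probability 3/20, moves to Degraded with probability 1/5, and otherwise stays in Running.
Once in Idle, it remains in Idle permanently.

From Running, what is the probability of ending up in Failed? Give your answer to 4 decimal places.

0.4374

Let h(s) be the probability of absorption at Failed starting from transient state s. Then h(Failed) = 1 and h(Idle) = 0. By first-step analysis:
h(Under Repair) = 0.25·h(Under Repair) + 0.2·h(Degraded) + 0.05·1 + 0.25·h(Running) + 0.25·0
h(Degraded) = 0.25·h(Under Repair) + 0.15·h(Degraded) + 0.1·1 + 0.3·h(Running) + 0.2·0
h(Running) = 0.25·h(Under Repair) + 0.2·h(Degraded) + 0.2·1 + 0.2·h(Running) + 0.15·0
Solving: h(Under Repair) = 0.3093, h(Degraded) = 0.3630, h(Running) = 0.4374.
Starting from Running, the probability is 0.4374.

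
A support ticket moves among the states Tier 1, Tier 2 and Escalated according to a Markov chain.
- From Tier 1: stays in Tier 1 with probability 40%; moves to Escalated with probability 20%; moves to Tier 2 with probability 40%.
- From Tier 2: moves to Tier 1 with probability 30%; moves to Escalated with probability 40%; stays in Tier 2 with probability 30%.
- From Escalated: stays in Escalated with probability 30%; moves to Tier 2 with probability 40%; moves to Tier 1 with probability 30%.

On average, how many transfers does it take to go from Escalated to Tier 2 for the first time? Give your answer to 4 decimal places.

Let t(s) be the expected number of transfers to first reach Tier 2 from state s, with t(Tier 2) = 0. Conditioning on the first transfer:
t(Tier 1) = 1 + 0.4·t(Tier 1) + 0.2·t(Escalated)
t(Escalated) = 1 + 0.3·t(Tier 1) + 0.3·t(Escalated)
Solving: t(Tier 1) = 2.5000, t(Escalated) = 2.5000.
Expected transfers from Escalated to Tier 2: 2.5000.

2.5000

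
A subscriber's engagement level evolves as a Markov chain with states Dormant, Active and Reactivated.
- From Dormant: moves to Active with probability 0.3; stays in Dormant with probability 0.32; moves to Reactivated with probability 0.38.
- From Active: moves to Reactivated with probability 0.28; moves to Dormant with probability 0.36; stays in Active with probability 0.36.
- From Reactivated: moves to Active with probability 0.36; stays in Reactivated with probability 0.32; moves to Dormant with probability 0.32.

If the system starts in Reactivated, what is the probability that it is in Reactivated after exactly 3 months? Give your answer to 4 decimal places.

0.3264

Propagate the distribution vector 3 months from Reactivated.
After 0 months: (0.0000, 0.0000, 1.0000)
After 1 month: (0.3200, 0.3600, 0.3200)
After 2 months: (0.3344, 0.3408, 0.3248)
After 3 months: (0.3336, 0.3399, 0.3264)
P(in Reactivated after 3 months) = 0.3264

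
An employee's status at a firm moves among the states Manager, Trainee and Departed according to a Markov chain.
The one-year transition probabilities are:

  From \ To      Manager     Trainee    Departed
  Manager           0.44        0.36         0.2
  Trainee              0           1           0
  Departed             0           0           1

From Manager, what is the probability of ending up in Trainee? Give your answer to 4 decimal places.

Let h(s) be the probability of absorption at Trainee starting from transient state s. Then h(Trainee) = 1 and h(Departed) = 0. By first-step analysis:
h(Manager) = 0.44·h(Manager) + 0.36·1 + 0.2·0
Solving: h(Manager) = 0.6429.
Starting from Manager, the probability is 0.6429.

0.6429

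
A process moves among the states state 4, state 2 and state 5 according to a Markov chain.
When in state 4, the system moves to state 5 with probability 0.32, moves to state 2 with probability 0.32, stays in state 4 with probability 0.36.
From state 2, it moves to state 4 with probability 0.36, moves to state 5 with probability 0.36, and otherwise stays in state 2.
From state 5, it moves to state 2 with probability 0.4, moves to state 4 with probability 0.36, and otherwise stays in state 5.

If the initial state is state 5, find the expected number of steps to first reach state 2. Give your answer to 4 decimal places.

Let t(s) be the expected number of steps to first reach state 2 from state s, with t(state 2) = 0. Conditioning on the first step:
t(state 4) = 1 + 0.36·t(state 4) + 0.32·t(state 5)
t(state 5) = 1 + 0.36·t(state 4) + 0.24·t(state 5)
Solving: t(state 4) = 2.9095, t(state 5) = 2.6940.
Expected steps from state 5 to state 2: 2.6940.

2.6940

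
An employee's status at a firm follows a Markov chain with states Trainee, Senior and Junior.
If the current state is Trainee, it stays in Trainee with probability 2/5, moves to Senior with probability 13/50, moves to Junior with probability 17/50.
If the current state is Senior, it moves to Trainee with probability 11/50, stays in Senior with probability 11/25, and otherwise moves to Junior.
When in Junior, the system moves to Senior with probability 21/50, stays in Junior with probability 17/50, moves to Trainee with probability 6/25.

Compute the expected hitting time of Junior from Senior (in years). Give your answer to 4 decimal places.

2.9412

Let t(s) be the expected number of years to first reach Junior from state s, with t(Junior) = 0. Conditioning on the first year:
t(Trainee) = 1 + 0.4·t(Trainee) + 0.26·t(Senior)
t(Senior) = 1 + 0.22·t(Trainee) + 0.44·t(Senior)
Solving: t(Trainee) = 2.9412, t(Senior) = 2.9412.
Expected years from Senior to Junior: 2.9412.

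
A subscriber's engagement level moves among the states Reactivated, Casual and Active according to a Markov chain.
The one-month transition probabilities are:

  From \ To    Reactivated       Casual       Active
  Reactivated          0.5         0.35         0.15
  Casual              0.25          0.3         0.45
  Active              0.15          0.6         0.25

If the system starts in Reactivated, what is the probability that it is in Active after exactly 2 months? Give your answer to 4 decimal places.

0.2700

Sum over the intermediate state after 1 month:
P = P(Reactivated→Reactivated)·P(Reactivated→Active) + P(Reactivated→Casual)·P(Casual→Active) + P(Reactivated→Active)·P(Active→Active)
  = 0.5×0.15 + 0.35×0.45 + 0.15×0.25
  = 0.0750 + 0.1575 + 0.0375 = 0.2700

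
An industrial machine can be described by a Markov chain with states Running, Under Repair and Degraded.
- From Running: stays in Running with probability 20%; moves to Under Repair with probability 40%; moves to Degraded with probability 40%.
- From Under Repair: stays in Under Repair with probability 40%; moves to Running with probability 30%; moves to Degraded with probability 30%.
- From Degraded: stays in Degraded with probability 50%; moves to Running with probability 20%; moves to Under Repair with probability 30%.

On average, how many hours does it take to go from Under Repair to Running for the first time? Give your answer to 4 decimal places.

3.8095

Let t(s) be the expected number of hours to first reach Running from state s, with t(Running) = 0. Conditioning on the first hour:
t(Under Repair) = 1 + 0.4·t(Under Repair) + 0.3·t(Degraded)
t(Degraded) = 1 + 0.3·t(Under Repair) + 0.5·t(Degraded)
Solving: t(Under Repair) = 3.8095, t(Degraded) = 4.2857.
Expected hours from Under Repair to Running: 3.8095.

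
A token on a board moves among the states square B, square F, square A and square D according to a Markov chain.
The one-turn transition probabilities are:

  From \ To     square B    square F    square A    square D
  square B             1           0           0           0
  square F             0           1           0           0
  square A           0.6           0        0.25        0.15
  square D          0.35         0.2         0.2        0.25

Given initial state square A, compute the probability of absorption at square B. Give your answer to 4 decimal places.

0.9437

Let h(s) be the probability of absorption at square B starting from transient state s. Then h(square B) = 1 and h(square F) = 0. By first-step analysis:
h(square A) = 0.6·1 + 0.25·h(square A) + 0.15·h(square D)
h(square D) = 0.35·1 + 0.2·0 + 0.2·h(square A) + 0.25·h(square D)
Solving: h(square A) = 0.9437, h(square D) = 0.7183.
Starting from square A, the probability is 0.9437.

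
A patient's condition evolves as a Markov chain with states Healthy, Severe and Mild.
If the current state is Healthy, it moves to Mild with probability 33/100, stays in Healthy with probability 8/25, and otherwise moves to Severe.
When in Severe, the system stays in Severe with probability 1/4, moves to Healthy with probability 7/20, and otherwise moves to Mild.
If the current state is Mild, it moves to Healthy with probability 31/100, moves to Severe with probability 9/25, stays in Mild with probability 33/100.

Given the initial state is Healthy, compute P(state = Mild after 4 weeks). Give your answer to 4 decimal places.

0.3525

Propagate the distribution vector 4 weeks from Healthy.
After 0 weeks: (1.0000, 0.0000, 0.0000)
After 1 week: (0.3200, 0.3500, 0.3300)
After 2 weeks: (0.3272, 0.3183, 0.3545)
After 3 weeks: (0.3260, 0.3217, 0.3523)
After 4 weeks: (0.3261, 0.3214, 0.3525)
P(in Mild after 4 weeks) = 0.3525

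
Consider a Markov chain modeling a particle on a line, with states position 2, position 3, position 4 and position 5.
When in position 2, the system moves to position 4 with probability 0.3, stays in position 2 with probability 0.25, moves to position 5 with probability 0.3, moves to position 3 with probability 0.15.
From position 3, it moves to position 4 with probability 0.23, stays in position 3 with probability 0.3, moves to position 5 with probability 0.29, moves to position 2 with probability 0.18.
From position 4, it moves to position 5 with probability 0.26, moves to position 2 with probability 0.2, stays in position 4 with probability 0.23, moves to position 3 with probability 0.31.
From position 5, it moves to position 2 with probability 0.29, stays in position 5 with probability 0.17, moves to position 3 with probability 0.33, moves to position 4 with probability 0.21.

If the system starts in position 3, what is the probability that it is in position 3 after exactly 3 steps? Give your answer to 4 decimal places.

0.2755

Propagate the distribution vector 3 steps from position 3.
After 0 steps: (0.0000, 1.0000, 0.0000, 0.0000)
After 1 step: (0.1800, 0.3000, 0.2300, 0.2900)
After 2 steps: (0.2291, 0.2840, 0.2368, 0.2501)
After 3 steps: (0.2283, 0.2755, 0.2410, 0.2552)
P(in position 3 after 3 steps) = 0.2755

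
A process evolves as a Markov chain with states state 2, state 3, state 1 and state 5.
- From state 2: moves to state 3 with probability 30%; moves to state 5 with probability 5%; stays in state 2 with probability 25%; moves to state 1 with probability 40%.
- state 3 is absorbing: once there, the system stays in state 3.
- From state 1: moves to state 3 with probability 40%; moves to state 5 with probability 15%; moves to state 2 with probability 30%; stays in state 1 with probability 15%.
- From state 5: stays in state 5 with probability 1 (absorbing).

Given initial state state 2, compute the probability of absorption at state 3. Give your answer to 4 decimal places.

0.8019

Let h(s) be the probability of absorption at state 3 starting from transient state s. Then h(state 3) = 1 and h(state 5) = 0. By first-step analysis:
h(state 2) = 0.25·h(state 2) + 0.3·1 + 0.4·h(state 1) + 0.05·0
h(state 1) = 0.3·h(state 2) + 0.4·1 + 0.15·h(state 1) + 0.15·0
Solving: h(state 2) = 0.8019, h(state 1) = 0.7536.
Starting from state 2, the probability is 0.8019.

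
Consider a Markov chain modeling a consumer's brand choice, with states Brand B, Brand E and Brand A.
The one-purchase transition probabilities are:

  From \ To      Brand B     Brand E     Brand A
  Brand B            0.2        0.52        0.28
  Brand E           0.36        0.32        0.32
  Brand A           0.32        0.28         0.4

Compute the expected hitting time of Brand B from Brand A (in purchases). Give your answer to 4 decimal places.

Let t(s) be the expected number of purchases to first reach Brand B from state s, with t(Brand B) = 0. Conditioning on the first purchase:
t(Brand E) = 1 + 0.32·t(Brand E) + 0.32·t(Brand A)
t(Brand A) = 1 + 0.28·t(Brand E) + 0.4·t(Brand A)
Solving: t(Brand E) = 2.8894, t(Brand A) = 3.0151.
Expected purchases from Brand A to Brand B: 3.0151.

3.0151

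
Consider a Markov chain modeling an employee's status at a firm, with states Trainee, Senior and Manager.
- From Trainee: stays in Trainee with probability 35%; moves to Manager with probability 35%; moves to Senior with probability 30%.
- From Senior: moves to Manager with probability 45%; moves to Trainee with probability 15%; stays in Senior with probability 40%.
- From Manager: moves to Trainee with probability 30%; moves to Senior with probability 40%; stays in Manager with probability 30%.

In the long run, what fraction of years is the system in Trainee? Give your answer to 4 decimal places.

Let the stationary distribution be π with π = πP and π_1 + π_2 + π_3 = 1.
π_1 = 0.35·π_1 + 0.15·π_2 + 0.3·π_3
π_2 = 0.3·π_1 + 0.4·π_2 + 0.4·π_3
Solving with the normalization constraint gives π = (0.2567, 0.3743, 0.3690).
So the stationary probability of Trainee is 0.2567.

0.2567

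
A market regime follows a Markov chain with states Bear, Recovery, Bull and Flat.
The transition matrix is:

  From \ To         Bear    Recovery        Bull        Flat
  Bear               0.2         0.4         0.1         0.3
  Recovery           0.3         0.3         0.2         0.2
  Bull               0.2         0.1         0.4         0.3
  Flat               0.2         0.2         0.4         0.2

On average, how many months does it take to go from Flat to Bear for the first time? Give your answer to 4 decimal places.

4.5833

Let t(s) be the expected number of months to first reach Bear from state s, with t(Bear) = 0. Conditioning on the first month:
t(Recovery) = 1 + 0.3·t(Recovery) + 0.2·t(Bull) + 0.2·t(Flat)
t(Bull) = 1 + 0.1·t(Recovery) + 0.4·t(Bull) + 0.3·t(Flat)
t(Flat) = 1 + 0.2·t(Recovery) + 0.4·t(Bull) + 0.2·t(Flat)
Solving: t(Recovery) = 4.0625, t(Bull) = 4.6354, t(Flat) = 4.5833.
Expected months from Flat to Bear: 4.5833.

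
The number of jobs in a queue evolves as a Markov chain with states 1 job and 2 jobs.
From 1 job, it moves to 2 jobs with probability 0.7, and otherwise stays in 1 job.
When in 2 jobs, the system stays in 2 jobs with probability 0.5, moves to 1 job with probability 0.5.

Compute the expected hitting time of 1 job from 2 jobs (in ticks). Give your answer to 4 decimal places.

Let t(s) be the expected number of ticks to first reach 1 job from state s, with t(1 job) = 0. Conditioning on the first tick:
t(2 jobs) = 1 + 0.5·t(2 jobs)
Solving: t(2 jobs) = 2.0000.
Expected ticks from 2 jobs to 1 job: 2.0000.

2.0000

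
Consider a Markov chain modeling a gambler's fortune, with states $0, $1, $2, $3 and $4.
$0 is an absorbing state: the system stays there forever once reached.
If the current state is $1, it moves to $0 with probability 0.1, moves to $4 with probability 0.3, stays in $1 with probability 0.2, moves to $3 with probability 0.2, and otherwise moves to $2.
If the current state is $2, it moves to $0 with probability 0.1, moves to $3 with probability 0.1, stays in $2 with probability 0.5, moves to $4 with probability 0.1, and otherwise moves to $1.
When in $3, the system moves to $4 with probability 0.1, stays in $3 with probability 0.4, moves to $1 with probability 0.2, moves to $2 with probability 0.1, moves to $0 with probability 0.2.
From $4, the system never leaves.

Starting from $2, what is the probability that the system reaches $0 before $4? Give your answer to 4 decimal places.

0.4556

Let h(s) be the probability of absorption at $0 starting from transient state s. Then h($0) = 1 and h($4) = 0. By first-step analysis:
h($1) = 0.1·1 + 0.2·h($1) + 0.2·h($2) + 0.2·h($3) + 0.3·0
h($2) = 0.1·1 + 0.2·h($1) + 0.5·h($2) + 0.1·h($3) + 0.1·0
h($3) = 0.2·1 + 0.2·h($1) + 0.1·h($2) + 0.4·h($3) + 0.1·0
Solving: h($1) = 0.3722, h($2) = 0.4556, h($3) = 0.5333.
Starting from $2, the probability is 0.4556.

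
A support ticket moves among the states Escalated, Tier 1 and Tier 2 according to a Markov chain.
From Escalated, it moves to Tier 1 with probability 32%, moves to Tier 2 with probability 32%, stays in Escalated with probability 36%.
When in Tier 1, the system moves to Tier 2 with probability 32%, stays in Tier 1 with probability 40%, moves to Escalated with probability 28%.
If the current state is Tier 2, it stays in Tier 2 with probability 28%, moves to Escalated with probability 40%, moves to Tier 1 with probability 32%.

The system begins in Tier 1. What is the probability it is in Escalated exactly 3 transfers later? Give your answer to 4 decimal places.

Propagate the distribution vector 3 transfers from Tier 1.
After 0 transfers: (0.0000, 1.0000, 0.0000)
After 1 transfer: (0.2800, 0.4000, 0.3200)
After 2 transfers: (0.3408, 0.3520, 0.3072)
After 3 transfers: (0.3441, 0.3482, 0.3077)
P(in Escalated after 3 transfers) = 0.3441

0.3441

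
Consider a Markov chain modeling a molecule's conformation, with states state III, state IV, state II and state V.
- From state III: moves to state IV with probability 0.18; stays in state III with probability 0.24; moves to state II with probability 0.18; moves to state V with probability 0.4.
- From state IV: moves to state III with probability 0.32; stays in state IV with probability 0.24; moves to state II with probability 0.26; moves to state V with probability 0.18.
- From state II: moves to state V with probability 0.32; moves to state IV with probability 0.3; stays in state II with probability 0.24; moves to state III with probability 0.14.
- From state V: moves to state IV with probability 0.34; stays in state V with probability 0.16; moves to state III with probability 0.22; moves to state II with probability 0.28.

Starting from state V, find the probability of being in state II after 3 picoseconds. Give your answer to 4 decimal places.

Propagate the distribution vector 3 picoseconds from state V.
After 0 picoseconds: (0.0000, 0.0000, 0.0000, 1.0000)
After 1 picosecond: (0.2200, 0.3400, 0.2800, 0.1600)
After 2 picoseconds: (0.2360, 0.2596, 0.2400, 0.2644)
After 3 picoseconds: (0.2315, 0.2667, 0.2416, 0.2602)
P(in state II after 3 picoseconds) = 0.2416

0.2416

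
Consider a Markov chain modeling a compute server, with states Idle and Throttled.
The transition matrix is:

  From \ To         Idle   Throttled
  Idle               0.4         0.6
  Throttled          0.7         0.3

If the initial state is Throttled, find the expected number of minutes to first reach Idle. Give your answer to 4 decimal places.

1.4286

Let t(s) be the expected number of minutes to first reach Idle from state s, with t(Idle) = 0. Conditioning on the first minute:
t(Throttled) = 1 + 0.3·t(Throttled)
Solving: t(Throttled) = 1.4286.
Expected minutes from Throttled to Idle: 1.4286.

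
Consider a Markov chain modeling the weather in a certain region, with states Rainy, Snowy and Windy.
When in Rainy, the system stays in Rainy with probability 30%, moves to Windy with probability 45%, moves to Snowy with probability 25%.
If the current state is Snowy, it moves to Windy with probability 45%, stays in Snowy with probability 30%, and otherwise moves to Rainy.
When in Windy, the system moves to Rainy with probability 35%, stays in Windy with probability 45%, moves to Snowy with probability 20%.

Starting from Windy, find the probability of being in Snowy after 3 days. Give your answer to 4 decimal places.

Propagate the distribution vector 3 days from Windy.
After 0 days: (0.0000, 0.0000, 1.0000)
After 1 day: (0.3500, 0.2000, 0.4500)
After 2 days: (0.3125, 0.2375, 0.4500)
After 3 days: (0.3106, 0.2394, 0.4500)
P(in Snowy after 3 days) = 0.2394

0.2394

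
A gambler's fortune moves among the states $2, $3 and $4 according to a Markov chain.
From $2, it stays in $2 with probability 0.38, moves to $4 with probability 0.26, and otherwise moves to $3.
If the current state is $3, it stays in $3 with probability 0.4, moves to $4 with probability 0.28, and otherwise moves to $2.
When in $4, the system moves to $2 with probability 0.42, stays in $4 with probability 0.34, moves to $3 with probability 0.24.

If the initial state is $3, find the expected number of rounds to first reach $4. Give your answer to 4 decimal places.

3.6604

Let t(s) be the expected number of rounds to first reach $4 from state s, with t($4) = 0. Conditioning on the first round:
t($2) = 1 + 0.38·t($2) + 0.36·t($3)
t($3) = 1 + 0.32·t($2) + 0.4·t($3)
Solving: t($2) = 3.7383, t($3) = 3.6604.
Expected rounds from $3 to $4: 3.6604.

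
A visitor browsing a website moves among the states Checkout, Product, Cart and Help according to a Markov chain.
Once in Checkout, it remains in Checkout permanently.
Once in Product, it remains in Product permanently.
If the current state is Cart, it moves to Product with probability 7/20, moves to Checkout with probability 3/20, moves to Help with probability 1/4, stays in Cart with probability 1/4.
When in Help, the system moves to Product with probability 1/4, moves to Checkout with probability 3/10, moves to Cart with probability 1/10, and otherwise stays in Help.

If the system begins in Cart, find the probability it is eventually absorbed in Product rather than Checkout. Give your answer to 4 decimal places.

Let h(s) be the probability of absorption at Product starting from transient state s. Then h(Product) = 1 and h(Checkout) = 0. By first-step analysis:
h(Cart) = 0.15·0 + 0.35·1 + 0.25·h(Cart) + 0.25·h(Help)
h(Help) = 0.3·0 + 0.25·1 + 0.1·h(Cart) + 0.35·h(Help)
Solving: h(Cart) = 0.6270, h(Help) = 0.4811.
Starting from Cart, the probability is 0.6270.

0.6270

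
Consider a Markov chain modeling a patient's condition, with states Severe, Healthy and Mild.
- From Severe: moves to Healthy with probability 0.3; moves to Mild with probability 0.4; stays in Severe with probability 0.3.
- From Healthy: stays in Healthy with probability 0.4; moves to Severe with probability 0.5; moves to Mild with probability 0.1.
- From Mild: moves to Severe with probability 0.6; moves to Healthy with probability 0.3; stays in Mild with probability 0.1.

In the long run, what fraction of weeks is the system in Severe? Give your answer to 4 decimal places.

0.4359

Let the stationary distribution be π with π = πP and π_1 + π_2 + π_3 = 1.
π_1 = 0.3·π_1 + 0.5·π_2 + 0.6·π_3
π_2 = 0.3·π_1 + 0.4·π_2 + 0.3·π_3
Solving with the normalization constraint gives π = (0.4359, 0.3333, 0.2308).
So the stationary probability of Severe is 0.4359.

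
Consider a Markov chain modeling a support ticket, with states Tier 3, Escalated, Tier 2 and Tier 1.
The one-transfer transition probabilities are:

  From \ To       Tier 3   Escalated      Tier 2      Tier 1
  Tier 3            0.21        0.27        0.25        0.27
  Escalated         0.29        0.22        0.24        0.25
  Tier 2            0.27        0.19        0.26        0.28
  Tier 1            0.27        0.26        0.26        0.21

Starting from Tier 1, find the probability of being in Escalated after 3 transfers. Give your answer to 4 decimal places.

0.2356

Propagate the distribution vector 3 transfers from Tier 1.
After 0 transfers: (0.0000, 0.0000, 0.0000, 1.0000)
After 1 transfer: (0.2700, 0.2600, 0.2600, 0.2100)
After 2 transfers: (0.2590, 0.2341, 0.2521, 0.2548)
After 3 transfers: (0.2591, 0.2356, 0.2527, 0.2526)
P(in Escalated after 3 transfers) = 0.2356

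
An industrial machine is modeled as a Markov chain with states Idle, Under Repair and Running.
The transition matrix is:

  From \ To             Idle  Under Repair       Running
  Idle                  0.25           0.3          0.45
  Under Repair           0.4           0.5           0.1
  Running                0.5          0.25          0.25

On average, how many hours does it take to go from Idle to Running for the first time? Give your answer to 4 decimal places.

Let t(s) be the expected number of hours to first reach Running from state s, with t(Running) = 0. Conditioning on the first hour:
t(Idle) = 1 + 0.25·t(Idle) + 0.3·t(Under Repair)
t(Under Repair) = 1 + 0.4·t(Idle) + 0.5·t(Under Repair)
Solving: t(Idle) = 3.1373, t(Under Repair) = 4.5098.
Expected hours from Idle to Running: 3.1373.

3.1373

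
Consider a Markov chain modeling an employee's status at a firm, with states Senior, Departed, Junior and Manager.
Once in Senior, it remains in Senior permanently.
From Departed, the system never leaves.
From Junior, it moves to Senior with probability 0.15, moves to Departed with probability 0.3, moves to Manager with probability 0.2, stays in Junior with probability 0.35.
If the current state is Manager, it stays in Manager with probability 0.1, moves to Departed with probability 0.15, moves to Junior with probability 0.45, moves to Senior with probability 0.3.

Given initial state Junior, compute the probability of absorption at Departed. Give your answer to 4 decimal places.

0.6061

Let h(s) be the probability of absorption at Departed starting from transient state s. Then h(Departed) = 1 and h(Senior) = 0. By first-step analysis:
h(Junior) = 0.15·0 + 0.3·1 + 0.35·h(Junior) + 0.2·h(Manager)
h(Manager) = 0.3·0 + 0.15·1 + 0.45·h(Junior) + 0.1·h(Manager)
Solving: h(Junior) = 0.6061, h(Manager) = 0.4697.
Starting from Junior, the probability is 0.6061.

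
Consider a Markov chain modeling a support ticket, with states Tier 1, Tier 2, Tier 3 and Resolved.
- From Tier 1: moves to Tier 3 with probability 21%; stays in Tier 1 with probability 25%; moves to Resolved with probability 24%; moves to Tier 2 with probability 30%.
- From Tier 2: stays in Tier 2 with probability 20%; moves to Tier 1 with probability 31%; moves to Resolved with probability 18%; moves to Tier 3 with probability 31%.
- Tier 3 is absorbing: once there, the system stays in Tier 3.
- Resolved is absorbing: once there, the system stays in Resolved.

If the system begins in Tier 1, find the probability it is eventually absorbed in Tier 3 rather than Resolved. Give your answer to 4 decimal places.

Let h(s) be the probability of absorption at Tier 3 starting from transient state s. Then h(Tier 3) = 1 and h(Resolved) = 0. By first-step analysis:
h(Tier 1) = 0.25·h(Tier 1) + 0.3·h(Tier 2) + 0.21·1 + 0.24·0
h(Tier 2) = 0.31·h(Tier 1) + 0.2·h(Tier 2) + 0.31·1 + 0.18·0
Solving: h(Tier 1) = 0.5148, h(Tier 2) = 0.5870.
Starting from Tier 1, the probability is 0.5148.

0.5148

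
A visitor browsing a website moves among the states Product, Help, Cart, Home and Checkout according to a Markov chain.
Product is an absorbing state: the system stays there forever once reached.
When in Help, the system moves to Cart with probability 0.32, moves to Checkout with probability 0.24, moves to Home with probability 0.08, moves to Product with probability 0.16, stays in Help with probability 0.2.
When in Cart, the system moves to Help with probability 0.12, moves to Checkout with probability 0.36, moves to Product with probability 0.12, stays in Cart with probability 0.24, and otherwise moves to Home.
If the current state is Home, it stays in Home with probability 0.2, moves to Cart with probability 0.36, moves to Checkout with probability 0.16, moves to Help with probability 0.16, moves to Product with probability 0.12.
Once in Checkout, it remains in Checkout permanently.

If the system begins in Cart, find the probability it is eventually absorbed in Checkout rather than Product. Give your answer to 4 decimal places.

0.7135

Let h(s) be the probability of absorption at Checkout starting from transient state s. Then h(Checkout) = 1 and h(Product) = 0. By first-step analysis:
h(Help) = 0.16·0 + 0.2·h(Help) + 0.32·h(Cart) + 0.08·h(Home) + 0.24·1
h(Cart) = 0.12·0 + 0.12·h(Help) + 0.24·h(Cart) + 0.16·h(Home) + 0.36·1
h(Home) = 0.12·0 + 0.16·h(Help) + 0.36·h(Cart) + 0.2·h(Home) + 0.16·1
Solving: h(Help) = 0.6505, h(Cart) = 0.7135, h(Home) = 0.6512.
Starting from Cart, the probability is 0.7135.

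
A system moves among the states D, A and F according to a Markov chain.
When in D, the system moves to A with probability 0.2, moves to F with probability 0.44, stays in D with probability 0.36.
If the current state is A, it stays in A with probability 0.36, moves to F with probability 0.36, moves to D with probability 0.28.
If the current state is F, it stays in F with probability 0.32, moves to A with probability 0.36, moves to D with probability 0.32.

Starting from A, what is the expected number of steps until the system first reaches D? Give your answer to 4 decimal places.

3.4031

Let t(s) be the expected number of steps to first reach D from state s, with t(D) = 0. Conditioning on the first step:
t(A) = 1 + 0.36·t(A) + 0.36·t(F)
t(F) = 1 + 0.36·t(A) + 0.32·t(F)
Solving: t(A) = 3.4031, t(F) = 3.2723.
Expected steps from A to D: 3.4031.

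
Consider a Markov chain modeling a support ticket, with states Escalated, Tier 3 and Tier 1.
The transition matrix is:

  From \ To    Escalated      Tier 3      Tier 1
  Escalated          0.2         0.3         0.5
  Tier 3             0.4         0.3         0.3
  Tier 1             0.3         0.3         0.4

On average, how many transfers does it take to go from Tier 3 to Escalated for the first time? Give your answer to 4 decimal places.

Let t(s) be the expected number of transfers to first reach Escalated from state s, with t(Escalated) = 0. Conditioning on the first transfer:
t(Tier 3) = 1 + 0.3·t(Tier 3) + 0.3·t(Tier 1)
t(Tier 1) = 1 + 0.3·t(Tier 3) + 0.4·t(Tier 1)
Solving: t(Tier 3) = 2.7273, t(Tier 1) = 3.0303.
Expected transfers from Tier 3 to Escalated: 2.7273.

2.7273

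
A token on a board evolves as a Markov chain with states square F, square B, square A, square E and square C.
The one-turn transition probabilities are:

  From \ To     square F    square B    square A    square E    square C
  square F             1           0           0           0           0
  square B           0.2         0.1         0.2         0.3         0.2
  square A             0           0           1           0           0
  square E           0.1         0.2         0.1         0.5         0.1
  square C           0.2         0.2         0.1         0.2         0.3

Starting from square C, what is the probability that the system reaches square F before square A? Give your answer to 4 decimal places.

Let h(s) be the probability of absorption at square F starting from transient state s. Then h(square F) = 1 and h(square A) = 0. By first-step analysis:
h(square B) = 0.2·1 + 0.1·h(square B) + 0.2·0 + 0.3·h(square E) + 0.2·h(square C)
h(square E) = 0.1·1 + 0.2·h(square B) + 0.1·0 + 0.5·h(square E) + 0.1·h(square C)
h(square C) = 0.2·1 + 0.2·h(square B) + 0.1·0 + 0.2·h(square E) + 0.3·h(square C)
Solving: h(square B) = 0.5294, h(square E) = 0.5294, h(square C) = 0.5882.
Starting from square C, the probability is 0.5882.

0.5882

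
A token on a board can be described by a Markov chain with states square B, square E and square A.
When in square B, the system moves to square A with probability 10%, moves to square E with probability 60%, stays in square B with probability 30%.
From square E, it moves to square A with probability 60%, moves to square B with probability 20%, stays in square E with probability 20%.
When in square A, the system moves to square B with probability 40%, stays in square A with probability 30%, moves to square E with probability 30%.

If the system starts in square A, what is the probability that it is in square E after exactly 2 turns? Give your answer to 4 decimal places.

Sum over the intermediate state after 1 turn:
P = P(square A→square B)·P(square B→square E) + P(square A→square E)·P(square E→square E) + P(square A→square A)·P(square A→square E)
  = 0.4×0.6 + 0.3×0.2 + 0.3×0.3
  = 0.2400 + 0.0600 + 0.0900 = 0.3900

0.3900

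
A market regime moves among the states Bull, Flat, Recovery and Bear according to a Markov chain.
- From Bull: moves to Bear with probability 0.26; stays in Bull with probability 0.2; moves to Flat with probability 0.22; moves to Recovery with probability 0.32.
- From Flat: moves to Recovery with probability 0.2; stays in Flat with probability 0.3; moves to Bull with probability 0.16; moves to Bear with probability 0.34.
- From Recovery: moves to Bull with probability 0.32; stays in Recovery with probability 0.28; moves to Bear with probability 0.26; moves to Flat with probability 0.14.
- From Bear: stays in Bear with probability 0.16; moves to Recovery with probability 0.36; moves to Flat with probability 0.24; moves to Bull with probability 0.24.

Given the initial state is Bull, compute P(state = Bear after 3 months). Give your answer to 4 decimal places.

Propagate the distribution vector 3 months from Bull.
After 0 months: (1.0000, 0.0000, 0.0000, 0.0000)
After 1 month: (0.2000, 0.2200, 0.3200, 0.2600)
After 2 months: (0.2400, 0.2172, 0.2912, 0.2516)
After 3 months: (0.2363, 0.2191, 0.2924, 0.2522)
P(in Bear after 3 months) = 0.2522

0.2522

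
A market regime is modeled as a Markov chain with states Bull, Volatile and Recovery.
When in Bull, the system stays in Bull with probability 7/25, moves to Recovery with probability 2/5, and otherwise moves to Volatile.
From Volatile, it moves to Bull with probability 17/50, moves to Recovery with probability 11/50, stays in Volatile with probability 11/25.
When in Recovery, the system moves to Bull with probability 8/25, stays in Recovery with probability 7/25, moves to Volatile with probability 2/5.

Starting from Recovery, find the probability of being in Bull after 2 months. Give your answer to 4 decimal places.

0.3152

Sum over the intermediate state after 1 month:
P = P(Recovery→Bull)·P(Bull→Bull) + P(Recovery→Volatile)·P(Volatile→Bull) + P(Recovery→Recovery)·P(Recovery→Bull)
  = 0.32×0.28 + 0.4×0.34 + 0.28×0.32
  = 0.0896 + 0.1360 + 0.0896 = 0.3152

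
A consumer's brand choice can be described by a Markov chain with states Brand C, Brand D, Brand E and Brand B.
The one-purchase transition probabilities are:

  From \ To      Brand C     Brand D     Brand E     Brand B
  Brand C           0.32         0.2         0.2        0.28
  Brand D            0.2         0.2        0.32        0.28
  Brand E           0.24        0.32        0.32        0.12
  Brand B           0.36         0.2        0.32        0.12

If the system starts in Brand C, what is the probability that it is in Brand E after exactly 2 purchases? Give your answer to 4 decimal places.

Propagate the distribution vector 2 purchases from Brand C.
After 0 purchases: (1.0000, 0.0000, 0.0000, 0.0000)
After 1 purchase: (0.3200, 0.2000, 0.2000, 0.2800)
After 2 purchases: (0.2912, 0.2240, 0.2816, 0.2032)
P(in Brand E after 2 purchases) = 0.2816

0.2816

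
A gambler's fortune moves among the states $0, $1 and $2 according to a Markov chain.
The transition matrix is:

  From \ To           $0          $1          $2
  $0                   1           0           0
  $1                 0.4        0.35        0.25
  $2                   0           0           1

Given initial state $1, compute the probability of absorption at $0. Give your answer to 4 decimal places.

Let h(s) be the probability of absorption at $0 starting from transient state s. Then h($0) = 1 and h($2) = 0. By first-step analysis:
h($1) = 0.4·1 + 0.35·h($1) + 0.25·0
Solving: h($1) = 0.6154.
Starting from $1, the probability is 0.6154.

0.6154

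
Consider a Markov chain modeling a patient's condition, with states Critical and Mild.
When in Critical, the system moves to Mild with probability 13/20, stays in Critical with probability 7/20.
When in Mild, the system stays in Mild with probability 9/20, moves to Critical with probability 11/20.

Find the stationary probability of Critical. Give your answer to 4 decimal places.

0.4583

Let the stationary distribution be π with π = πP and π_1 + π_2 = 1.
π_1 = 0.35·π_1 + 0.55·π_2
Solving with the normalization constraint gives π = (0.4583, 0.5417).
So the stationary probability of Critical is 0.4583.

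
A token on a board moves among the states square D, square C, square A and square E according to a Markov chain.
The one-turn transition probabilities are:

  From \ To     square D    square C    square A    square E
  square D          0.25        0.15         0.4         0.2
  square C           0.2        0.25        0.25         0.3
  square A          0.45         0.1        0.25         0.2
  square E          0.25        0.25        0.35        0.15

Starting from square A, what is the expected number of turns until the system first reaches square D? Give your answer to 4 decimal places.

Let t(s) be the expected number of turns to first reach square D from state s, with t(square D) = 0. Conditioning on the first turn:
t(square C) = 1 + 0.25·t(square C) + 0.25·t(square A) + 0.3·t(square E)
t(square A) = 1 + 0.1·t(square C) + 0.25·t(square A) + 0.2·t(square E)
t(square E) = 1 + 0.25·t(square C) + 0.35·t(square A) + 0.15·t(square E)
Solving: t(square C) = 3.5679, t(square A) = 2.6990, t(square E) = 3.3372.
Expected turns from square A to square D: 2.6990.

2.6990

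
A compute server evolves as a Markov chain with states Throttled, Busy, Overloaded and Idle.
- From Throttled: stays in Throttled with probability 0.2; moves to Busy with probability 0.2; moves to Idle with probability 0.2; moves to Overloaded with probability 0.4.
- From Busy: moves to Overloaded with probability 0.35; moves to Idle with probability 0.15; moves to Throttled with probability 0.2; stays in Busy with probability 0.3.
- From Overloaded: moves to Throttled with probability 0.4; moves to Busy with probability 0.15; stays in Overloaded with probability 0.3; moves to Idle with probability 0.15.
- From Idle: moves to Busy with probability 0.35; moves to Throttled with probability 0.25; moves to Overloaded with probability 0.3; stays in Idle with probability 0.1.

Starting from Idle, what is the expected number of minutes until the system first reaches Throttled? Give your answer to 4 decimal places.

Let t(s) be the expected number of minutes to first reach Throttled from state s, with t(Throttled) = 0. Conditioning on the first minute:
t(Busy) = 1 + 0.3·t(Busy) + 0.35·t(Overloaded) + 0.15·t(Idle)
t(Overloaded) = 1 + 0.15·t(Busy) + 0.3·t(Overloaded) + 0.15·t(Idle)
t(Idle) = 1 + 0.35·t(Busy) + 0.3·t(Overloaded) + 0.1·t(Idle)
Solving: t(Busy) = 3.6704, t(Overloaded) = 2.9713, t(Idle) = 3.5289.
Expected minutes from Idle to Throttled: 3.5289.

3.5289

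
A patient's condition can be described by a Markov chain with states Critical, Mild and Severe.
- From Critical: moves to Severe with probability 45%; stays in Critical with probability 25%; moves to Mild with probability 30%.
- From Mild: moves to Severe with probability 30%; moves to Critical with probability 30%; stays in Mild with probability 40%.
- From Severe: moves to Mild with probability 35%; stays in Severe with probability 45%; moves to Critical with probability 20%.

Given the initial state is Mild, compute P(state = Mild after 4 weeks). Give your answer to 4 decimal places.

0.3553

Propagate the distribution vector 4 weeks from Mild.
After 0 weeks: (0.0000, 1.0000, 0.0000)
After 1 week: (0.3000, 0.4000, 0.3000)
After 2 weeks: (0.2550, 0.3550, 0.3900)
After 3 weeks: (0.2483, 0.3550, 0.3968)
After 4 weeks: (0.2479, 0.3553, 0.3968)
P(in Mild after 4 weeks) = 0.3553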